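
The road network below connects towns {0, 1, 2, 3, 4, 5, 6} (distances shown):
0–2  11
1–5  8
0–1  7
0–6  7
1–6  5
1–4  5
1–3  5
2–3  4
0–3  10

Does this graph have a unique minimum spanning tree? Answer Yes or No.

No

Sort edges by weight, then run Kruskal:
2–3 (4): add. Components now {0} {1} {2,3} {4} {5} {6}
1–3 (5): add. Components now {0} {1,2,3} {4} {5} {6}
1–4 (5): add. Components now {0} {1,2,3,4} {5} {6}
1–6 (5): add. Components now {0} {1,2,3,4,6} {5}
0–1 (7): add. Components now {0,1,2,3,4,6} {5}
0–6 (7): skip — 0 and 6 already connected.
1–5 (8): add. Components now {0,1,2,3,4,5,6}
Non-tree edge 0–6 has weight 7, equal to the heaviest edge on its tree cycle — swapping gives another MST of the same weight. Not unique.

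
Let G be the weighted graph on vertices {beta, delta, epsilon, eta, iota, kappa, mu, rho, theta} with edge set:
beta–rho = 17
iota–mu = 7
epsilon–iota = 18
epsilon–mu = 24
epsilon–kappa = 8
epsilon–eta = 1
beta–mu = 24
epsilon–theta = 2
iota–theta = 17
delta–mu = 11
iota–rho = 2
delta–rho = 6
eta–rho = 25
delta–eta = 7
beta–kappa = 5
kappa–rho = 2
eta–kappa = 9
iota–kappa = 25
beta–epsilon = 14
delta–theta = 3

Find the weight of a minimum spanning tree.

28

Grow the tree from epsilon using Prim:
Step 1: cheapest edge leaving the tree is epsilon–eta (1); add eta.
Step 2: cheapest edge leaving the tree is epsilon–theta (2); add theta.
Step 3: cheapest edge leaving the tree is delta–theta (3); add delta.
Step 4: cheapest edge leaving the tree is delta–rho (6); add rho.
Step 5: cheapest edge leaving the tree is iota–rho (2); add iota.
Step 6: cheapest edge leaving the tree is kappa–rho (2); add kappa.
Step 7: cheapest edge leaving the tree is beta–kappa (5); add beta.
Step 8: cheapest edge leaving the tree is iota–mu (7); add mu.
MST edges: epsilon–eta, epsilon–theta, delta–theta, delta–rho, iota–rho, kappa–rho, beta–kappa, iota–mu; total weight 1+2+3+6+2+2+5+7 = 28.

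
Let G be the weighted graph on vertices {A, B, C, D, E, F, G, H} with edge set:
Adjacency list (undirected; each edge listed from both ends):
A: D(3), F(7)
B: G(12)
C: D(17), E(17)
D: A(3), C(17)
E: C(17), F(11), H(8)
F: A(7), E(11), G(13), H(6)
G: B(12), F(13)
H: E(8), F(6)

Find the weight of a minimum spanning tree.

Prim's algorithm from C:
Step 1: cheapest edge leaving the tree is C D (17); add D.
Step 2: cheapest edge leaving the tree is A D (3); add A.
Step 3: cheapest edge leaving the tree is A F (7); add F.
Step 4: cheapest edge leaving the tree is F H (6); add H.
Step 5: cheapest edge leaving the tree is E H (8); add E.
Step 6: cheapest edge leaving the tree is F G (13); add G.
Step 7: cheapest edge leaving the tree is B G (12); add B.
MST edges: C D, A D, A F, F H, E H, F G, B G; total weight 17+3+7+6+8+13+12 = 66.

66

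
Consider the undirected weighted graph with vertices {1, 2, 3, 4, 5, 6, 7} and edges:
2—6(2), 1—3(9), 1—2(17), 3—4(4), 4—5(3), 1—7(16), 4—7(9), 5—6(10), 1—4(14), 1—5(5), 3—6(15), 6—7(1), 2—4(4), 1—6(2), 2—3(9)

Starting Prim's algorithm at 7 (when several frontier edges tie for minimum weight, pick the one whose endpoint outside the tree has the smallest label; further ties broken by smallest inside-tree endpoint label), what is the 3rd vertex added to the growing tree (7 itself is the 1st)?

1

Prim, starting at 7.
Step 1: cheapest edge leaving the tree is 6—7 (1); add 6.
Step 2: cheapest edge leaving the tree is 1—6 (2); add 1.
Step 3: cheapest edge leaving the tree is 2—6 (2); add 2.
Step 4: cheapest edge leaving the tree is 2—4 (4); add 4.
Step 5: cheapest edge leaving the tree is 4—5 (3); add 5.
Step 6: cheapest edge leaving the tree is 3—4 (4); add 3.
Vertex order: 7, 6, 1, 2, 4, 5, 3. The 3rd vertex is 1.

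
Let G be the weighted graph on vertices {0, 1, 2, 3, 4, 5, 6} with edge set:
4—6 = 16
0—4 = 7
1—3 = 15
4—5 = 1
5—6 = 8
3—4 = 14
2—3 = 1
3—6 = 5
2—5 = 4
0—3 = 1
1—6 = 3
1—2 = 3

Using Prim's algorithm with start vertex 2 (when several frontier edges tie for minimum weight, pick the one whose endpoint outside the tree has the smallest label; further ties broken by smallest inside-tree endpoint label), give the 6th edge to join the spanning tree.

4-5

Prim, starting at 2.
Step 1: cheapest edge leaving the tree is 2—3 (1); add 3.
Step 2: cheapest edge leaving the tree is 0—3 (1); add 0.
Step 3: cheapest edge leaving the tree is 1—2 (3); add 1.
Step 4: cheapest edge leaving the tree is 1—6 (3); add 6.
Step 5: cheapest edge leaving the tree is 2—5 (4); add 5.
Step 6: cheapest edge leaving the tree is 4—5 (1); add 4.
The 6th edge added is 4—5.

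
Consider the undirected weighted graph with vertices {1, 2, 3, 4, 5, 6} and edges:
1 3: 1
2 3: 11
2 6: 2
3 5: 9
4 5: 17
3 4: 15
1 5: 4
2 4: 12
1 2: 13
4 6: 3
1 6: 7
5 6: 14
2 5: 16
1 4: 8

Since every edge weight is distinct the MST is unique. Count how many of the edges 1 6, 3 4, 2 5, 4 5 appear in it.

Kruskal's algorithm — process edges by increasing weight (ties by edge label):
1 3 (1): add — endpoints in different components.
2 6 (2): add — endpoints in different components.
4 6 (3): add — endpoints in different components.
1 5 (4): add — endpoints in different components.
1 6 (7): add — endpoints in different components.
MST edge set: {1 3, 2 6, 4 6, 1 5, 1 6}.
Of the listed edges, {1 6} are in the MST → 1.

1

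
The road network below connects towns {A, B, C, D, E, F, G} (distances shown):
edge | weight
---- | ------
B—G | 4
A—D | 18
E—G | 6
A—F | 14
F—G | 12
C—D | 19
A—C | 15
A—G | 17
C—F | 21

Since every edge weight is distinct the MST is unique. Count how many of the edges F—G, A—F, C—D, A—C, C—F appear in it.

3

Sort edges by weight, then run Kruskal:
B—G (4): add. Components now {A} {B,G} {C} {D} {E} {F}
E—G (6): add. Components now {A} {B,E,G} {C} {D} {F}
F—G (12): add. Components now {A} {B,E,F,G} {C} {D}
A—F (14): add. Components now {A,B,E,F,G} {C} {D}
A—C (15): add. Components now {A,B,C,E,F,G} {D}
A—G (17): skip — A and G already connected.
A—D (18): add. Components now {A,B,C,D,E,F,G}
MST edge set: {B—G, E—G, F—G, A—F, A—C, A—D}.
Of the listed edges, {F—G, A—F, A—C} are in the MST → 3.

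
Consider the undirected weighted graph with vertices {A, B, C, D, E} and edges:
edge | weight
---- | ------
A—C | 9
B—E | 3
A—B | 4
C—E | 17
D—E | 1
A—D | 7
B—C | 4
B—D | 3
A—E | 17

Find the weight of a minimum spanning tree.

12

Kruskal: consider edges lightest-first.
D—E (1): add — endpoints in different components.
B—D (3): add — endpoints in different components.
B—E (3): skip — B and E already connected.
A—B (4): add — endpoints in different components.
B—C (4): add — endpoints in different components.
MST edges: D—E, B—D, A—B, B—C; total weight 1+3+4+4 = 12.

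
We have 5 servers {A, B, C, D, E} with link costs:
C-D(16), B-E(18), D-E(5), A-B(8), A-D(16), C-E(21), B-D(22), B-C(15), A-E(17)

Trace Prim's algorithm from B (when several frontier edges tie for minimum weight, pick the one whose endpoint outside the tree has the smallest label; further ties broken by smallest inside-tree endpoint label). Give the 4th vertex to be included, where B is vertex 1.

D

Grow the tree from B using Prim:
Step 1: frontier [A-B 8, B-C 15, B-E 18, B-D 22] → take A-B (8); add A.
Step 2: frontier [A-D 16, A-E 17, B-C 15, B-E 18, B-D 22] → take B-C (15); add C.
Step 3: frontier [A-D 16, A-E 17, B-E 18, B-D 22, C-D 16, C-E 21] → take A-D (16); add D.
Step 4: frontier [A-E 17, B-E 18, C-E 21, D-E 5] → take D-E (5); add E.
Vertex order: B, A, C, D, E. The 4th vertex is D.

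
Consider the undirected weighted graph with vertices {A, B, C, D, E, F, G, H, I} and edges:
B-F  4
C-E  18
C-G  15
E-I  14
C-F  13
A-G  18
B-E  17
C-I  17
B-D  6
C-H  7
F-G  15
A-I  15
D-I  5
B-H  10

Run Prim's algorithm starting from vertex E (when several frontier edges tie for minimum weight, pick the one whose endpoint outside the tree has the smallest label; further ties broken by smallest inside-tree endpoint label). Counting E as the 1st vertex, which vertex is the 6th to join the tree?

H

Prim's algorithm from E:
Step 1: frontier [E-I 14, B-E 17, C-E 18] → take E-I (14); add I.
Step 2: frontier [B-E 17, C-E 18, D-I 5, A-I 15, C-I 17] → take D-I (5); add D.
Step 3: frontier [B-D 6, B-E 17, C-E 18, A-I 15, C-I 17] → take B-D (6); add B.
Step 4: frontier [B-F 4, B-H 10, C-E 18, A-I 15, C-I 17] → take B-F (4); add F.
Step 5: frontier [B-H 10, C-E 18, C-F 13, F-G 15, A-I 15, C-I 17] → take B-H (10); add H.
Step 6: frontier [C-E 18, C-F 13, F-G 15, C-H 7, A-I 15, C-I 17] → take C-H (7); add C.
Step 7: frontier [C-G 15, F-G 15, A-I 15] → take A-I (15); add A.
Step 8: frontier [A-G 18, C-G 15, F-G 15] → take C-G (15); add G.
Vertex order: E, I, D, B, F, H, C, A, G. The 6th vertex is H.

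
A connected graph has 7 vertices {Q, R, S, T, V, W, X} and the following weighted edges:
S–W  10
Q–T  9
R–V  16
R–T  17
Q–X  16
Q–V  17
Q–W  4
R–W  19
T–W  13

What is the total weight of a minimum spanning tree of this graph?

72

Prim, starting at T.
Step 1: cheapest edge leaving the tree is Q–T (9); add Q.
Step 2: cheapest edge leaving the tree is Q–W (4); add W.
Step 3: cheapest edge leaving the tree is S–W (10); add S.
Step 4: cheapest edge leaving the tree is Q–X (16); add X.
Step 5: cheapest edge leaving the tree is R–T (17); add R.
Step 6: cheapest edge leaving the tree is R–V (16); add V.
MST edges: Q–T, Q–W, S–W, Q–X, R–T, R–V; total weight 9+4+10+16+17+16 = 72.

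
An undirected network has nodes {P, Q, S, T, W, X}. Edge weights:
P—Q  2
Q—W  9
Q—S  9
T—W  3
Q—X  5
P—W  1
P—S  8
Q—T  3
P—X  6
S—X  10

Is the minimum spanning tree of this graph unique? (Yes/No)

No

Kruskal's algorithm — process edges by increasing weight (ties by edge label):
P—W (1): add. Components now {T} {P,W} {X} {Q} {S}
P—Q (2): add. Components now {T} {P,Q,W} {X} {S}
Q—T (3): add. Components now {P,Q,T,W} {X} {S}
T—W (3): skip — T and W already connected.
Q—X (5): add. Components now {P,Q,T,W,X} {S}
P—X (6): skip — P and X already connected.
P—S (8): add. Components now {P,Q,S,T,W,X}
Non-tree edge T—W has weight 3, equal to the heaviest edge on its tree cycle — swapping gives another MST of the same weight. Not unique.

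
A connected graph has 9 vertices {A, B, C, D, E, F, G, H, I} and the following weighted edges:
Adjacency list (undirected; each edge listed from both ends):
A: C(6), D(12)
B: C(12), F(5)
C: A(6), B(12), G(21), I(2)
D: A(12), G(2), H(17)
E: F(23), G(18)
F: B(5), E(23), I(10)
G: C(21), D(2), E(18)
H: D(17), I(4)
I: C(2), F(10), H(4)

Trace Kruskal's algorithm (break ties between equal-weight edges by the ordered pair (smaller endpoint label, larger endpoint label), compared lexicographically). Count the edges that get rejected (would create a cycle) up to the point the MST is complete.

2

Kruskal: consider edges lightest-first.
C–I (2): add — endpoints in different components.
D–G (2): add — endpoints in different components.
H–I (4): add — endpoints in different components.
B–F (5): add — endpoints in different components.
A–C (6): add — endpoints in different components.
F–I (10): add — endpoints in different components.
A–D (12): add — endpoints in different components.
B–C (12): skip — B and C already connected.
D–H (17): skip — D and H already connected.
E–G (18): add — endpoints in different components.
Edges rejected before the tree was complete: 2.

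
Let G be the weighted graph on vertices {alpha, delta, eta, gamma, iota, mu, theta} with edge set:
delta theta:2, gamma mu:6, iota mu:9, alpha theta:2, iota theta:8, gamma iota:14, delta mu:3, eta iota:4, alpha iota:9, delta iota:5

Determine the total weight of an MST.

22

Prim, starting at theta.
Step 1: frontier [alpha theta 2, delta theta 2, iota theta 8] → take alpha theta (2); add alpha.
Step 2: frontier [alpha iota 9, delta theta 2, iota theta 8] → take delta theta (2); add delta.
Step 3: frontier [alpha iota 9, delta mu 3, delta iota 5, iota theta 8] → take delta mu (3); add mu.
Step 4: frontier [alpha iota 9, delta iota 5, gamma mu 6, iota mu 9, iota theta 8] → take delta iota (5); add iota.
Step 5: frontier [eta iota 4, gamma iota 14, gamma mu 6] → take eta iota (4); add eta.
Step 6: frontier [gamma iota 14, gamma mu 6] → take gamma mu (6); add gamma.
MST edges: alpha theta, delta theta, delta mu, delta iota, eta iota, gamma mu; total weight 2+2+3+5+4+6 = 22.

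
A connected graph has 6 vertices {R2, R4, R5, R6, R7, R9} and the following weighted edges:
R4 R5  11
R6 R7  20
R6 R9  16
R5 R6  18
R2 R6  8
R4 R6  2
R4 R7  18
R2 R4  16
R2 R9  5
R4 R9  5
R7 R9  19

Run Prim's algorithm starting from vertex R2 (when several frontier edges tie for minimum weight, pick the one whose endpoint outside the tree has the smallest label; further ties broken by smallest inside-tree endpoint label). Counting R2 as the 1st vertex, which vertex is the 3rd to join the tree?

Grow the tree from R2 using Prim:
Step 1: frontier [R2 R9 5, R2 R6 8, R2 R4 16] → take R2 R9 (5); add R9.
Step 2: frontier [R2 R6 8, R2 R4 16, R4 R9 5, R6 R9 16, R7 R9 19] → take R4 R9 (5); add R4.
Step 3: frontier [R2 R6 8, R4 R6 2, R4 R5 11, R4 R7 18, R6 R9 16, R7 R9 19] → take R4 R6 (2); add R6.
Step 4: frontier [R4 R5 11, R4 R7 18, R5 R6 18, R6 R7 20, R7 R9 19] → take R4 R5 (11); add R5.
Step 5: frontier [R4 R7 18, R6 R7 20, R7 R9 19] → take R4 R7 (18); add R7.
Vertex order: R2, R9, R4, R6, R5, R7. The 3rd vertex is R4.

R4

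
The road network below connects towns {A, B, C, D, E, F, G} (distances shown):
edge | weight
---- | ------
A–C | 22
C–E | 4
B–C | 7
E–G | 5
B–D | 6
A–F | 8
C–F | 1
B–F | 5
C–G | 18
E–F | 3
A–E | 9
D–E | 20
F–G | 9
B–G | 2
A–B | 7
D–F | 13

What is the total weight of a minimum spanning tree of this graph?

24

Grow the tree from C using Prim:
Step 1: cheapest edge leaving the tree is C–F (1); add F.
Step 2: cheapest edge leaving the tree is E–F (3); add E.
Step 3: cheapest edge leaving the tree is B–F (5); add B.
Step 4: cheapest edge leaving the tree is B–G (2); add G.
Step 5: cheapest edge leaving the tree is B–D (6); add D.
Step 6: cheapest edge leaving the tree is A–B (7); add A.
MST edges: C–F, E–F, B–F, B–G, B–D, A–B; total weight 1+3+5+2+6+7 = 24.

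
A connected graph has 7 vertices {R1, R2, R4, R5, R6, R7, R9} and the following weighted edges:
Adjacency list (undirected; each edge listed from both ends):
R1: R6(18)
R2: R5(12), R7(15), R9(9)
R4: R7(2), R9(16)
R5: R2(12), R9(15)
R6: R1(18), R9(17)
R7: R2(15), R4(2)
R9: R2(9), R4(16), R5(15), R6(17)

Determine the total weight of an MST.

73

Grow the tree from R5 using Prim:
Step 1: frontier [R2—R5 12, R5—R9 15] → take R2—R5 (12); add R2.
Step 2: frontier [R2—R9 9, R2—R7 15, R5—R9 15] → take R2—R9 (9); add R9.
Step 3: frontier [R2—R7 15, R4—R9 16, R6—R9 17] → take R2—R7 (15); add R7.
Step 4: frontier [R4—R7 2, R4—R9 16, R6—R9 17] → take R4—R7 (2); add R4.
Step 5: frontier [R6—R9 17] → take R6—R9 (17); add R6.
Step 6: frontier [R1—R6 18] → take R1—R6 (18); add R1.
MST edges: R2—R5, R2—R9, R2—R7, R4—R7, R6—R9, R1—R6; total weight 12+9+15+2+17+18 = 73.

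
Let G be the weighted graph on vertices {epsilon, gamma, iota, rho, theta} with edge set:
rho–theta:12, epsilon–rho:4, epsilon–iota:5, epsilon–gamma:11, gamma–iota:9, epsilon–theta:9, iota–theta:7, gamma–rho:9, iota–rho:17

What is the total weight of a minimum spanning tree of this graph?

25

Grow the tree from rho using Prim:
Step 1: cheapest edge leaving the tree is epsilon–rho (4); add epsilon.
Step 2: cheapest edge leaving the tree is epsilon–iota (5); add iota.
Step 3: cheapest edge leaving the tree is iota–theta (7); add theta.
Step 4: cheapest edge leaving the tree is gamma–iota (9); add gamma.
MST edges: epsilon–rho, epsilon–iota, iota–theta, gamma–iota; total weight 4+5+7+9 = 25.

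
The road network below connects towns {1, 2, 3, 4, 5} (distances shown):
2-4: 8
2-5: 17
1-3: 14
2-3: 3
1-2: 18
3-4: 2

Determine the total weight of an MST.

36

Grow the tree from 1 using Prim:
Step 1: frontier [1-3 14, 1-2 18] → take 1-3 (14); add 3.
Step 2: frontier [1-2 18, 3-4 2, 2-3 3] → take 3-4 (2); add 4.
Step 3: frontier [1-2 18, 2-3 3, 2-4 8] → take 2-3 (3); add 2.
Step 4: frontier [2-5 17] → take 2-5 (17); add 5.
MST edges: 1-3, 3-4, 2-3, 2-5; total weight 14+2+3+17 = 36.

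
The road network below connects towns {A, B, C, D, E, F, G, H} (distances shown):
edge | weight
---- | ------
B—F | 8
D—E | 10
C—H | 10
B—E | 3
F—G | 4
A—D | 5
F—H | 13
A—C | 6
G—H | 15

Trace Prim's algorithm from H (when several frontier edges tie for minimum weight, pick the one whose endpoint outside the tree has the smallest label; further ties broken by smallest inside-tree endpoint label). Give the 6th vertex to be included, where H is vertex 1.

B

Grow the tree from H using Prim:
Step 1: cheapest edge leaving the tree is C—H (10); add C.
Step 2: cheapest edge leaving the tree is A—C (6); add A.
Step 3: cheapest edge leaving the tree is A—D (5); add D.
Step 4: cheapest edge leaving the tree is D—E (10); add E.
Step 5: cheapest edge leaving the tree is B—E (3); add B.
Step 6: cheapest edge leaving the tree is B—F (8); add F.
Step 7: cheapest edge leaving the tree is F—G (4); add G.
Vertex order: H, C, A, D, E, B, F, G. The 6th vertex is B.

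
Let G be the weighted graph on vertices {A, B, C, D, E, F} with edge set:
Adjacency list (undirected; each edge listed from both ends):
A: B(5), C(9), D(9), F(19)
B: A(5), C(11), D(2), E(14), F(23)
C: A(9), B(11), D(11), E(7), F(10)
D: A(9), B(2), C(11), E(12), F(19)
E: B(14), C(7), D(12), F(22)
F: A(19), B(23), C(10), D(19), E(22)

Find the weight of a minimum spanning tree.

33

Prim's algorithm from B:
Step 1: frontier [B—D 2, A—B 5, B—C 11, B—E 14, B—F 23] → take B—D (2); add D.
Step 2: frontier [A—B 5, B—C 11, B—E 14, B—F 23, A—D 9, C—D 11, D—E 12, D—F 19] → take A—B (5); add A.
Step 3: frontier [A—C 9, A—F 19, B—C 11, B—E 14, B—F 23, C—D 11, D—E 12, D—F 19] → take A—C (9); add C.
Step 4: frontier [A—F 19, B—E 14, B—F 23, C—E 7, C—F 10, D—E 12, D—F 19] → take C—E (7); add E.
Step 5: frontier [A—F 19, B—F 23, C—F 10, D—F 19, E—F 22] → take C—F (10); add F.
MST edges: B—D, A—B, A—C, C—E, C—F; total weight 2+5+9+7+10 = 33.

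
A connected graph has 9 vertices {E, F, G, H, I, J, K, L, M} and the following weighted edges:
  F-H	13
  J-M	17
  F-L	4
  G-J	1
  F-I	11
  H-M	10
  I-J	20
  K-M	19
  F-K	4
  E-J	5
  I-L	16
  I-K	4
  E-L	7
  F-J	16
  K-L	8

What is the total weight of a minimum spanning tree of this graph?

48

Kruskal's algorithm — process edges by increasing weight (ties by edge label):
G-J (1): add — endpoints in different components.
F-K (4): add — endpoints in different components.
F-L (4): add — endpoints in different components.
I-K (4): add — endpoints in different components.
E-J (5): add — endpoints in different components.
E-L (7): add — endpoints in different components.
K-L (8): skip — K and L already connected.
H-M (10): add — endpoints in different components.
F-I (11): skip — F and I already connected.
F-H (13): add — endpoints in different components.
MST edges: G-J, F-K, F-L, I-K, E-J, E-L, H-M, F-H; total weight 1+4+4+4+5+7+10+13 = 48.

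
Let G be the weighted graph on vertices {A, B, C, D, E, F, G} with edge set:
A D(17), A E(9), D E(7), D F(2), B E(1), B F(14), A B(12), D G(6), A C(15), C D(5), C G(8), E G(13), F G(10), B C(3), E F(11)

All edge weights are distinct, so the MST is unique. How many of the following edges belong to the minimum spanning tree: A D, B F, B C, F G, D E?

1

Sort edges by weight, then run Kruskal:
B E (1): add. Components now {A} {B,E} {C} {D} {F} {G}
D F (2): add. Components now {A} {B,E} {C} {D,F} {G}
B C (3): add. Components now {A} {B,C,E} {D,F} {G}
C D (5): add. Components now {A} {B,C,D,E,F} {G}
D G (6): add. Components now {A} {B,C,D,E,F,G}
D E (7): skip — D and E already connected.
C G (8): skip — C and G already connected.
A E (9): add. Components now {A,B,C,D,E,F,G}
MST edge set: {B E, D F, B C, C D, D G, A E}.
Of the listed edges, {B C} are in the MST → 1.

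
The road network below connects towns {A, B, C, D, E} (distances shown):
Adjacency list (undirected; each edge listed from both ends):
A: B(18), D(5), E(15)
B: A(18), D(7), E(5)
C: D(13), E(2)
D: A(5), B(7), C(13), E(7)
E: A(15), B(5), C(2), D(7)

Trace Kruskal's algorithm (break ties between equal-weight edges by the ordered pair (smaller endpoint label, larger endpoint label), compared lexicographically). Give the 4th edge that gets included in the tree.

B-D

Sort edges by weight, then run Kruskal:
C–E (2): add. Components now {A} {B} {C,E} {D}
A–D (5): add. Components now {A,D} {B} {C,E}
B–E (5): add. Components now {A,D} {B,C,E}
B–D (7): add. Components now {A,B,C,D,E}
The 4th edge added is B–D.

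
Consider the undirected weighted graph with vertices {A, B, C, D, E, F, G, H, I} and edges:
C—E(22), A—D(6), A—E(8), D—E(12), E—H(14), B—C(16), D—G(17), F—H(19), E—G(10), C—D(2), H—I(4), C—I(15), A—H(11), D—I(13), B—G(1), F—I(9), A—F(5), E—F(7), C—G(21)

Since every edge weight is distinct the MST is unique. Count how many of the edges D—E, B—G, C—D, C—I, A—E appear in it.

2

Kruskal's algorithm — process edges by increasing weight (ties by edge label):
B—G (1): add — endpoints in different components.
C—D (2): add — endpoints in different components.
H—I (4): add — endpoints in different components.
A—F (5): add — endpoints in different components.
A—D (6): add — endpoints in different components.
E—F (7): add — endpoints in different components.
A—E (8): skip — A and E already connected.
F—I (9): add — endpoints in different components.
E—G (10): add — endpoints in different components.
MST edge set: {B—G, C—D, H—I, A—F, A—D, E—F, F—I, E—G}.
Of the listed edges, {B—G, C—D} are in the MST → 2.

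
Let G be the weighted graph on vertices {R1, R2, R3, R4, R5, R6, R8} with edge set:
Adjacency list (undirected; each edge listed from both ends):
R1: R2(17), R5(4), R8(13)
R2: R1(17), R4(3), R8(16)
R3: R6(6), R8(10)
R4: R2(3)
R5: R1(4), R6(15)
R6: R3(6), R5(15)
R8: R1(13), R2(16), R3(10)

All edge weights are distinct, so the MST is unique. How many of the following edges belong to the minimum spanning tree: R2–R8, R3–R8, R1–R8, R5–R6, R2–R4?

Kruskal's algorithm — process edges by increasing weight (ties by edge label):
R2–R4 (3): add. Components now {R1} {R6} {R2,R4} {R3} {R5} {R8}
R1–R5 (4): add. Components now {R1,R5} {R6} {R2,R4} {R3} {R8}
R3–R6 (6): add. Components now {R1,R5} {R3,R6} {R2,R4} {R8}
R3–R8 (10): add. Components now {R1,R5} {R3,R6,R8} {R2,R4}
R1–R8 (13): add. Components now {R1,R3,R5,R6,R8} {R2,R4}
R5–R6 (15): skip — R6 and R5 already connected.
R2–R8 (16): add. Components now {R1,R2,R3,R4,R5,R6,R8}
MST edge set: {R2–R4, R1–R5, R3–R6, R3–R8, R1–R8, R2–R8}.
Of the listed edges, {R2–R8, R3–R8, R1–R8, R2–R4} are in the MST → 4.

4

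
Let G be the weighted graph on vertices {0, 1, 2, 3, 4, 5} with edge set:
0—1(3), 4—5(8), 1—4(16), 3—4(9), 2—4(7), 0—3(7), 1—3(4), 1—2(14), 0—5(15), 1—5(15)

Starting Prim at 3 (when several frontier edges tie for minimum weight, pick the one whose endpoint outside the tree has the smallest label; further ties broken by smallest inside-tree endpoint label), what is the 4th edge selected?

2-4

Prim, starting at 3.
Step 1: frontier [1—3 4, 0—3 7, 3—4 9] → take 1—3 (4); add 1.
Step 2: frontier [0—1 3, 1—2 14, 1—5 15, 1—4 16, 0—3 7, 3—4 9] → take 0—1 (3); add 0.
Step 3: frontier [0—5 15, 1—2 14, 1—5 15, 1—4 16, 3—4 9] → take 3—4 (9); add 4.
Step 4: frontier [0—5 15, 1—2 14, 1—5 15, 2—4 7, 4—5 8] → take 2—4 (7); add 2.
Step 5: frontier [0—5 15, 1—5 15, 4—5 8] → take 4—5 (8); add 5.
The 4th edge added is 2—4.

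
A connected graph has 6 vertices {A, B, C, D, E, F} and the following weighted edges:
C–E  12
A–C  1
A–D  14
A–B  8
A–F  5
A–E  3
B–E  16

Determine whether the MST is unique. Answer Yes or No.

Kruskal's algorithm — process edges by increasing weight (ties by edge label):
A–C (1): add — endpoints in different components.
A–E (3): add — endpoints in different components.
A–F (5): add — endpoints in different components.
A–B (8): add — endpoints in different components.
C–E (12): skip — C and E already connected.
A–D (14): add — endpoints in different components.
Every non-tree edge has weight strictly greater than the heaviest edge on the tree path between its endpoints, so the MST is unique.

Yes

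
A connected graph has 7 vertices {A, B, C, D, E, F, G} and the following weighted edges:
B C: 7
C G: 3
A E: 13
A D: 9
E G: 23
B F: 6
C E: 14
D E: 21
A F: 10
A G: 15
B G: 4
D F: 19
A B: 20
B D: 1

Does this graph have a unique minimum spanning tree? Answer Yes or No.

Yes

Sort edges by weight, then run Kruskal:
B D (1): add. Components now {A} {B,D} {C} {E} {F} {G}
C G (3): add. Components now {A} {B,D} {C,G} {E} {F}
B G (4): add. Components now {A} {B,C,D,G} {E} {F}
B F (6): add. Components now {A} {B,C,D,F,G} {E}
B C (7): skip — B and C already connected.
A D (9): add. Components now {A,B,C,D,F,G} {E}
A F (10): skip — A and F already connected.
A E (13): add. Components now {A,B,C,D,E,F,G}
Every non-tree edge has weight strictly greater than the heaviest edge on the tree path between its endpoints, so the MST is unique.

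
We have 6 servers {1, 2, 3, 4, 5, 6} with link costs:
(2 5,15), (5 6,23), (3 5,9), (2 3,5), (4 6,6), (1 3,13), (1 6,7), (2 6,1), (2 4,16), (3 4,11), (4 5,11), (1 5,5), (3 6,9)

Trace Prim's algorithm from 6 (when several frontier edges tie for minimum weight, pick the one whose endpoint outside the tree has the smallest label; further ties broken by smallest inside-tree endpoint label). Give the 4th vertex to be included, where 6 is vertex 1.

Prim's algorithm from 6:
Step 1: frontier [2 6 1, 4 6 6, 1 6 7, 3 6 9, 5 6 23] → take 2 6 (1); add 2.
Step 2: frontier [2 3 5, 2 5 15, 2 4 16, 4 6 6, 1 6 7, 3 6 9, 5 6 23] → take 2 3 (5); add 3.
Step 3: frontier [2 5 15, 2 4 16, 3 5 9, 3 4 11, 1 3 13, 4 6 6, 1 6 7, 5 6 23] → take 4 6 (6); add 4.
Step 4: frontier [2 5 15, 3 5 9, 1 3 13, 4 5 11, 1 6 7, 5 6 23] → take 1 6 (7); add 1.
Step 5: frontier [1 5 5, 2 5 15, 3 5 9, 4 5 11, 5 6 23] → take 1 5 (5); add 5.
Vertex order: 6, 2, 3, 4, 1, 5. The 4th vertex is 4.

4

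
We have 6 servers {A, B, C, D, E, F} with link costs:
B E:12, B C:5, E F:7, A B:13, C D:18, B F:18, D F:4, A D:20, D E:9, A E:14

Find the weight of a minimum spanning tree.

Kruskal's algorithm — process edges by increasing weight (ties by edge label):
D F (4): add — endpoints in different components.
B C (5): add — endpoints in different components.
E F (7): add — endpoints in different components.
D E (9): skip — D and E already connected.
B E (12): add — endpoints in different components.
A B (13): add — endpoints in different components.
MST edges: D F, B C, E F, B E, A B; total weight 4+5+7+12+13 = 41.

41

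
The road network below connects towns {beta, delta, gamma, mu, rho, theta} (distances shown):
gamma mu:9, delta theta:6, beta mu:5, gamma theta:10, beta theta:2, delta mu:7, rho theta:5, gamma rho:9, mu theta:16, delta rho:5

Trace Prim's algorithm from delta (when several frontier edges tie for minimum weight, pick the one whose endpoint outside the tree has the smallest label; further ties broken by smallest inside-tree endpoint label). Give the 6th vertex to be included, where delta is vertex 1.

gamma

Prim, starting at delta.
Step 1: cheapest edge leaving the tree is delta rho (5); add rho.
Step 2: cheapest edge leaving the tree is rho theta (5); add theta.
Step 3: cheapest edge leaving the tree is beta theta (2); add beta.
Step 4: cheapest edge leaving the tree is beta mu (5); add mu.
Step 5: cheapest edge leaving the tree is gamma mu (9); add gamma.
Vertex order: delta, rho, theta, beta, mu, gamma. The 6th vertex is gamma.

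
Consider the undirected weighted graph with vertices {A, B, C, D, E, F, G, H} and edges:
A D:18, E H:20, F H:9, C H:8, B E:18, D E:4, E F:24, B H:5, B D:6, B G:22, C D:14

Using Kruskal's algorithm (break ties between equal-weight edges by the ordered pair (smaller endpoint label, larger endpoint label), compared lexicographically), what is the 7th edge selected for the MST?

Sort edges by weight, then run Kruskal:
D E (4): add — endpoints in different components.
B H (5): add — endpoints in different components.
B D (6): add — endpoints in different components.
C H (8): add — endpoints in different components.
F H (9): add — endpoints in different components.
C D (14): skip — C and D already connected.
A D (18): add — endpoints in different components.
B E (18): skip — B and E already connected.
E H (20): skip — E and H already connected.
B G (22): add — endpoints in different components.
The 7th edge added is B G.

B-G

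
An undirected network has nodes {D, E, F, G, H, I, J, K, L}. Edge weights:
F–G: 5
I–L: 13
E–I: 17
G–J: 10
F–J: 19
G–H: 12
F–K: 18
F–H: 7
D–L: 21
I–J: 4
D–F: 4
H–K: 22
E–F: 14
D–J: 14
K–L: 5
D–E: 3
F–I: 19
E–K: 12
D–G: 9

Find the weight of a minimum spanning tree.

Prim, starting at I.
Step 1: cheapest edge leaving the tree is I–J (4); add J.
Step 2: cheapest edge leaving the tree is G–J (10); add G.
Step 3: cheapest edge leaving the tree is F–G (5); add F.
Step 4: cheapest edge leaving the tree is D–F (4); add D.
Step 5: cheapest edge leaving the tree is D–E (3); add E.
Step 6: cheapest edge leaving the tree is F–H (7); add H.
Step 7: cheapest edge leaving the tree is E–K (12); add K.
Step 8: cheapest edge leaving the tree is K–L (5); add L.
MST edges: I–J, G–J, F–G, D–F, D–E, F–H, E–K, K–L; total weight 4+10+5+4+3+7+12+5 = 50.

50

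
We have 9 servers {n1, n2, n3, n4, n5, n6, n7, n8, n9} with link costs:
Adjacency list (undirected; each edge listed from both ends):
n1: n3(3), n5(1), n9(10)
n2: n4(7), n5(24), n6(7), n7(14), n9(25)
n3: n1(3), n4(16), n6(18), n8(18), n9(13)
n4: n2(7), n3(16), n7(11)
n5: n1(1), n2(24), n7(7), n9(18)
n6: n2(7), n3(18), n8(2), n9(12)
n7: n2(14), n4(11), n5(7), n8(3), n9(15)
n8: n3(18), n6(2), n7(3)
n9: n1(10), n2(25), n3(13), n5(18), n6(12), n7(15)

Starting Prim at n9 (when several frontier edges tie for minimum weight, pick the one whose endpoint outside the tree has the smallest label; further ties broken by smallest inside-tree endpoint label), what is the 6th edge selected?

Grow the tree from n9 using Prim:
Step 1: cheapest edge leaving the tree is n1 n9 (10); add n1.
Step 2: cheapest edge leaving the tree is n1 n5 (1); add n5.
Step 3: cheapest edge leaving the tree is n1 n3 (3); add n3.
Step 4: cheapest edge leaving the tree is n5 n7 (7); add n7.
Step 5: cheapest edge leaving the tree is n7 n8 (3); add n8.
Step 6: cheapest edge leaving the tree is n6 n8 (2); add n6.
Step 7: cheapest edge leaving the tree is n2 n6 (7); add n2.
Step 8: cheapest edge leaving the tree is n2 n4 (7); add n4.
The 6th edge added is n6 n8.

n6-n8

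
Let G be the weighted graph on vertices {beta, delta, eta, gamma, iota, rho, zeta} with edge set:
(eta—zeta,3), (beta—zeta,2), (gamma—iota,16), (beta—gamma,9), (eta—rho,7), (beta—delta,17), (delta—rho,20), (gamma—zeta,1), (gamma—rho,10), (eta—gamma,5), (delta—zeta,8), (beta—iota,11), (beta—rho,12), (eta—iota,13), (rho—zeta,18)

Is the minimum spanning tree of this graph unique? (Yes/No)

Kruskal's algorithm — process edges by increasing weight (ties by edge label):
gamma—zeta (1): add — endpoints in different components.
beta—zeta (2): add — endpoints in different components.
eta—zeta (3): add — endpoints in different components.
eta—gamma (5): skip — gamma and eta already connected.
eta—rho (7): add — endpoints in different components.
delta—zeta (8): add — endpoints in different components.
beta—gamma (9): skip — beta and gamma already connected.
gamma—rho (10): skip — gamma and rho already connected.
beta—iota (11): add — endpoints in different components.
Every non-tree edge has weight strictly greater than the heaviest edge on the tree path between its endpoints, so the MST is unique.

Yes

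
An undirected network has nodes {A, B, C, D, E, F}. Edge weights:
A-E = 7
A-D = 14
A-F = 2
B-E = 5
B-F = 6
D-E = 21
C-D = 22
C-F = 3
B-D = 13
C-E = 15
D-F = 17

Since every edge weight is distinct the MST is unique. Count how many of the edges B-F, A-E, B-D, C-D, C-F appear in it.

Kruskal's algorithm — process edges by increasing weight (ties by edge label):
A-F (2): add — endpoints in different components.
C-F (3): add — endpoints in different components.
B-E (5): add — endpoints in different components.
B-F (6): add — endpoints in different components.
A-E (7): skip — A and E already connected.
B-D (13): add — endpoints in different components.
MST edge set: {A-F, C-F, B-E, B-F, B-D}.
Of the listed edges, {B-F, B-D, C-F} are in the MST → 3.

3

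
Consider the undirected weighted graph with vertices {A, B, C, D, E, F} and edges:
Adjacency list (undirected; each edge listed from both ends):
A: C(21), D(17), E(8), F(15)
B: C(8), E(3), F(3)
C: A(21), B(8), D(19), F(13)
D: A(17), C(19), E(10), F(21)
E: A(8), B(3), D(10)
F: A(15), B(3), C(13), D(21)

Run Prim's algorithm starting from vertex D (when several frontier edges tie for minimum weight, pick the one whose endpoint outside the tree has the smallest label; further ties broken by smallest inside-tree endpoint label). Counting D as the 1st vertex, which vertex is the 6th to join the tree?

C

Prim, starting at D.
Step 1: cheapest edge leaving the tree is D—E (10); add E.
Step 2: cheapest edge leaving the tree is B—E (3); add B.
Step 3: cheapest edge leaving the tree is B—F (3); add F.
Step 4: cheapest edge leaving the tree is A—E (8); add A.
Step 5: cheapest edge leaving the tree is B—C (8); add C.
Vertex order: D, E, B, F, A, C. The 6th vertex is C.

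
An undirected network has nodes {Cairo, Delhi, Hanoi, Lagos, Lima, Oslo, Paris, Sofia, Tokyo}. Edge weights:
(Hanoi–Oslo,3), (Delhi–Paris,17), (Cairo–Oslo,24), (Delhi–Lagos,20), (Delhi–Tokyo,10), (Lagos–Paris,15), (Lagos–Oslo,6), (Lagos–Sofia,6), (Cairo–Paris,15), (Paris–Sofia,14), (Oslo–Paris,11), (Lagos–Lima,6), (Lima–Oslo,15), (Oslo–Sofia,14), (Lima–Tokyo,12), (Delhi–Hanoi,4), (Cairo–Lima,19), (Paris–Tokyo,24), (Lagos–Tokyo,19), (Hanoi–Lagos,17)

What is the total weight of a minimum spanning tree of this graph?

Sort edges by weight, then run Kruskal:
Hanoi–Oslo (3): add — endpoints in different components.
Delhi–Hanoi (4): add — endpoints in different components.
Lagos–Lima (6): add — endpoints in different components.
Lagos–Oslo (6): add — endpoints in different components.
Lagos–Sofia (6): add — endpoints in different components.
Delhi–Tokyo (10): add — endpoints in different components.
Oslo–Paris (11): add — endpoints in different components.
Lima–Tokyo (12): skip — Tokyo and Lima already connected.
Oslo–Sofia (14): skip — Sofia and Oslo already connected.
Paris–Sofia (14): skip — Sofia and Paris already connected.
Cairo–Paris (15): add — endpoints in different components.
MST edges: Hanoi–Oslo, Delhi–Hanoi, Lagos–Lima, Lagos–Oslo, Lagos–Sofia, Delhi–Tokyo, Oslo–Paris, Cairo–Paris; total weight 3+4+6+6+6+10+11+15 = 61.

61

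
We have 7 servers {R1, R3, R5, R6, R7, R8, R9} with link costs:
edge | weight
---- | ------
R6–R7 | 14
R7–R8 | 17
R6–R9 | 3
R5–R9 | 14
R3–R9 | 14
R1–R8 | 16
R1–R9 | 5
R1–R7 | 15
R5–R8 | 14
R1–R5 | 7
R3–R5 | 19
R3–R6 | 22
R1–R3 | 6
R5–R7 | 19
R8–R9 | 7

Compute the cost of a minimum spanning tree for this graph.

Sort edges by weight, then run Kruskal:
R6–R9 (3): add — endpoints in different components.
R1–R9 (5): add — endpoints in different components.
R1–R3 (6): add — endpoints in different components.
R1–R5 (7): add — endpoints in different components.
R8–R9 (7): add — endpoints in different components.
R3–R9 (14): skip — R3 and R9 already connected.
R5–R8 (14): skip — R5 and R8 already connected.
R5–R9 (14): skip — R5 and R9 already connected.
R6–R7 (14): add — endpoints in different components.
MST edges: R6–R9, R1–R9, R1–R3, R1–R5, R8–R9, R6–R7; total weight 3+5+6+7+7+14 = 42.

42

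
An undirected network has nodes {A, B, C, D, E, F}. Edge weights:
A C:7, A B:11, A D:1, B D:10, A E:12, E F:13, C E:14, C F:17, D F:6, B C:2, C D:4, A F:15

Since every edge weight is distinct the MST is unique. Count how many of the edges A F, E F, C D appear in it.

Kruskal's algorithm — process edges by increasing weight (ties by edge label):
A D (1): add. Components now {A,D} {B} {C} {E} {F}
B C (2): add. Components now {A,D} {B,C} {E} {F}
C D (4): add. Components now {A,B,C,D} {E} {F}
D F (6): add. Components now {A,B,C,D,F} {E}
A C (7): skip — A and C already connected.
B D (10): skip — B and D already connected.
A B (11): skip — A and B already connected.
A E (12): add. Components now {A,B,C,D,E,F}
MST edge set: {A D, B C, C D, D F, A E}.
Of the listed edges, {C D} are in the MST → 1.

1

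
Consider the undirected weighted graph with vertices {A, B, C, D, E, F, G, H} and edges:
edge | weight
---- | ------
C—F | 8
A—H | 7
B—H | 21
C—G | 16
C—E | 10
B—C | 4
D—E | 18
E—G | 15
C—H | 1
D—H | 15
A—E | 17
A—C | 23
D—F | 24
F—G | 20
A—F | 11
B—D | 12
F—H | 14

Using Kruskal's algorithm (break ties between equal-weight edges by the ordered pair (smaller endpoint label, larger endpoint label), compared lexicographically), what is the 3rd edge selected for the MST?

Sort edges by weight, then run Kruskal:
C—H (1): add — endpoints in different components.
B—C (4): add — endpoints in different components.
A—H (7): add — endpoints in different components.
C—F (8): add — endpoints in different components.
C—E (10): add — endpoints in different components.
A—F (11): skip — A and F already connected.
B—D (12): add — endpoints in different components.
F—H (14): skip — F and H already connected.
D—H (15): skip — D and H already connected.
E—G (15): add — endpoints in different components.
The 3rd edge added is A—H.

A-H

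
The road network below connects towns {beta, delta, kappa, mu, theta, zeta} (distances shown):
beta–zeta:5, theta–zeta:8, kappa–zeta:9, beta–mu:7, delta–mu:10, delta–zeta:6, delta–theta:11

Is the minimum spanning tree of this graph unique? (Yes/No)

Kruskal's algorithm — process edges by increasing weight (ties by edge label):
beta–zeta (5): add. Components now {delta} {beta,zeta} {theta} {mu} {kappa}
delta–zeta (6): add. Components now {beta,delta,zeta} {theta} {mu} {kappa}
beta–mu (7): add. Components now {beta,delta,mu,zeta} {theta} {kappa}
theta–zeta (8): add. Components now {beta,delta,mu,theta,zeta} {kappa}
kappa–zeta (9): add. Components now {beta,delta,kappa,mu,theta,zeta}
Every non-tree edge has weight strictly greater than the heaviest edge on the tree path between its endpoints, so the MST is unique.

Yes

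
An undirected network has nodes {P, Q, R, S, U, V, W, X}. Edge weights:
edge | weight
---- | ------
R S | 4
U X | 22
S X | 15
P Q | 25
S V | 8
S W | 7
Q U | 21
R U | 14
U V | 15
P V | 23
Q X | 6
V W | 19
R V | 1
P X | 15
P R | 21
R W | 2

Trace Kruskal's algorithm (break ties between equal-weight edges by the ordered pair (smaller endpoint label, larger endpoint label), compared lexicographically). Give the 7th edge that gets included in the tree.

S-X

Sort edges by weight, then run Kruskal:
R V (1): add — endpoints in different components.
R W (2): add — endpoints in different components.
R S (4): add — endpoints in different components.
Q X (6): add — endpoints in different components.
S W (7): skip — S and W already connected.
S V (8): skip — V and S already connected.
R U (14): add — endpoints in different components.
P X (15): add — endpoints in different components.
S X (15): add — endpoints in different components.
The 7th edge added is S X.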